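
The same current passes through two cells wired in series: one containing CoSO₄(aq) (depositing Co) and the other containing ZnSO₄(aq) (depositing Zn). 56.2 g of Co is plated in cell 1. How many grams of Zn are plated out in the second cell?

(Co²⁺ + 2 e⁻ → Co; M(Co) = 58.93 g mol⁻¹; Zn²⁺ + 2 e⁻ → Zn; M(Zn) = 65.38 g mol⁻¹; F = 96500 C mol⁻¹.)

n(Co) = 56.2 / 58.93 = 0.9537 mol.
Since Co²⁺ + 2 e⁻ → Co, n(e⁻) passed = 2 × 0.9537 = 1.907 mol.
Cells in series carry the same charge, so the same 1.907 mol of electrons passes through cell 2.
Zn²⁺ + 2 e⁻ → Zn, so n(Zn) = 1.907 / 2 = 0.9537 mol.
m(Zn) = 0.9537 × 65.38 = 62.4 g.

62.4 g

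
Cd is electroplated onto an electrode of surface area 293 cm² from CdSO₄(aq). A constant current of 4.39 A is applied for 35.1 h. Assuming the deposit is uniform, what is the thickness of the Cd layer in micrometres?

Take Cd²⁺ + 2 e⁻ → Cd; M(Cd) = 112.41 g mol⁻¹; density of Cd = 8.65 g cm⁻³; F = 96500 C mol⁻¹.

1270 μm

Q = I·t = 4.390 × 126360 = 554700 C; n(e⁻) = 5.748 mol.
n(Cd) = n(e⁻)/2 = 2.874 mol, so m = 2.874 × 112.41 = 323.1 g.
Volume = m/ρ = 323.1 / 8.65 = 37.35 cm³.
Thickness = V/A = 37.35 / 293 = 0.127 cm = 1270 μm.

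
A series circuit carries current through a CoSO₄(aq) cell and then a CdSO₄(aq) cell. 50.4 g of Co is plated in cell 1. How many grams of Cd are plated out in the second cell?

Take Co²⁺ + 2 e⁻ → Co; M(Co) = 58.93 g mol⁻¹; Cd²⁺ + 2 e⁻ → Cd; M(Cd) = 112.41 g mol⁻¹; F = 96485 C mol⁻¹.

96.1 g

n(Co) = 50.4 / 58.93 = 0.8553 mol.
Since Co²⁺ + 2 e⁻ → Co, n(e⁻) passed = 2 × 0.8553 = 1.711 mol.
Cells in series carry the same charge, so the same 1.711 mol of electrons passes through cell 2.
Cd²⁺ + 2 e⁻ → Cd, so n(Cd) = 1.711 / 2 = 0.8553 mol.
m(Cd) = 0.8553 × 112.41 = 96.1 g.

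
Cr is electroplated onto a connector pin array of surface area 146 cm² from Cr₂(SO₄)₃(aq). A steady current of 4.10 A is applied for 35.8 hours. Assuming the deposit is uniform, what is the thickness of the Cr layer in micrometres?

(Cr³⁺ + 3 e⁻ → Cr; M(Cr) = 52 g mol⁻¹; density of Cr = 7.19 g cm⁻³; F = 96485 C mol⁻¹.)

Q = I·t = 4.100 × 128880 = 528400 C; n(e⁻) = 5.477 mol.
n(Cr) = n(e⁻)/3 = 1.826 mol, so m = 1.826 × 52 = 94.93 g.
Volume = m/ρ = 94.93 / 7.19 = 13.20 cm³.
Thickness = V/A = 13.20 / 146 = 0.0904 cm = 904 μm.

904 μm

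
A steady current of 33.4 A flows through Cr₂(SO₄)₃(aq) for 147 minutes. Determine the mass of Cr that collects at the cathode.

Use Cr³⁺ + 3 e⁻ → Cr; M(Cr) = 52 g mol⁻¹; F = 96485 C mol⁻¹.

52.9 g

Q = I·t = 33.40 A × 8820.0 s = 294600 C.
n(e⁻) = Q/F = 294600 / 96485 = 3.053 mol.
Cr³⁺ + 3 e⁻ → Cr, so n(Cr) = n(e⁻)/3 = 1.018 mol.
m = n·M = 1.018 × 52 = 52.9 g.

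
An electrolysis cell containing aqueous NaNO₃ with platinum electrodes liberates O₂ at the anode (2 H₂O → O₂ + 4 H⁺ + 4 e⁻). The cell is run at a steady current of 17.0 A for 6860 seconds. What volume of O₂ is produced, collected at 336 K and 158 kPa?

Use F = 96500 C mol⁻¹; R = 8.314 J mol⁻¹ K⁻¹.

Q = I·t = 17.00 A × 6860.0 s = 116600 C.
n(e⁻) = Q/F = 116600 / 96500 = 1.208 mol.
4 electrons are transferred per O₂ molecule, so n(O₂) = 1.208 / 4 = 0.3021 mol.
V = nRT/P = (0.3021 × 8.314 × 336) / (158 × 10³ Pa) = 0.00534 m³ = 5.34 L.

5.34 L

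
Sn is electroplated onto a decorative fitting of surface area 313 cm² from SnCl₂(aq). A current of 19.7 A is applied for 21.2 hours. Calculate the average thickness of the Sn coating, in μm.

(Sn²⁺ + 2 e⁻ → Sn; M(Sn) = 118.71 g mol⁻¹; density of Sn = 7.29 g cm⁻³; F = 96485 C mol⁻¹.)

4050 μm

Q = I·t = 19.70 × 76320 = 1504000 C; n(e⁻) = 15.58 mol.
n(Sn) = n(e⁻)/2 = 7.791 mol, so m = 7.791 × 118.71 = 924.9 g.
Volume = m/ρ = 924.9 / 7.29 = 126.9 cm³.
Thickness = V/A = 126.9 / 313 = 0.405 cm = 4050 μm.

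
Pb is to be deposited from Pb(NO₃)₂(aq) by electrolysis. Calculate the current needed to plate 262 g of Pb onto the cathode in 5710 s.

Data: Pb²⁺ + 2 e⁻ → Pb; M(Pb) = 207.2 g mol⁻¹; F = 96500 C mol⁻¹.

42.7 A

n(Pb) = 262 / 207.2 = 1.264 mol.
n(e⁻) = 2 × 1.264 = 2.529 mol.
Q = n(e⁻)·F = 2.529 × 96500 = 244000 C.
I = Q/t = 244000 / 5710.0 s = 42.7 A.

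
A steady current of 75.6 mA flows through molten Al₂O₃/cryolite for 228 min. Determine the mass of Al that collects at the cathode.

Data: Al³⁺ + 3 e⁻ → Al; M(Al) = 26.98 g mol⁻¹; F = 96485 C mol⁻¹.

Q = I·t = 0.07560 A × 13680 s = 1034 C.
n(e⁻) = Q/F = 1034 / 96485 = 0.01072 mol.
Al³⁺ + 3 e⁻ → Al, so n(Al) = n(e⁻)/3 = 0.003573 mol.
m = n·M = 0.003573 × 26.98 = 0.0964 g.

0.0964 g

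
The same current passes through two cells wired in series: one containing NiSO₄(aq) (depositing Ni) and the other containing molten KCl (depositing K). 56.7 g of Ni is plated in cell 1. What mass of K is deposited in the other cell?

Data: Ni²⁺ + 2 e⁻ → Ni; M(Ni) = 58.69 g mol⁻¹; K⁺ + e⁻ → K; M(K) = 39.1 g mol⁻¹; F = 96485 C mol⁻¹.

n(Ni) = 56.7 / 58.69 = 0.9661 mol.
Since Ni²⁺ + 2 e⁻ → Ni, n(e⁻) passed = 2 × 0.9661 = 1.932 mol.
Cells in series carry the same charge, so the same 1.932 mol of electrons passes through cell 2.
K⁺ + e⁻ → K, so n(K) = 1.932 / 1 = 1.932 mol.
m(K) = 1.932 × 39.1 = 75.5 g.

75.5 g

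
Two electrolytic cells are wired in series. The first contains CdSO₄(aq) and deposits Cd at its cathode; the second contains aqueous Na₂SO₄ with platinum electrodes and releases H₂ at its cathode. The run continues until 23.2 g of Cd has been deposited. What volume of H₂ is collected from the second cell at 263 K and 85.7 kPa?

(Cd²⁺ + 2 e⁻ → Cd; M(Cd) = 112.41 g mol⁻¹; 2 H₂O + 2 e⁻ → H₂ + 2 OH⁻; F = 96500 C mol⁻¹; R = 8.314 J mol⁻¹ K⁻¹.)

5.27 L

n(Cd) = 23.2 / 112.41 = 0.2064 mol, so n(e⁻) = 2 × 0.2064 = 0.4128 mol.
The cells are in series, so the same 0.4128 mol of electrons passes through the second cell.
2 H₂O + 2 e⁻ → H₂ + 2 OH⁻ — 2 mol e⁻ per mol H₂, so n(H₂) = 0.4128/2 = 0.2064 mol.
V = nRT/P = (0.2064 × 8.314 × 263) / (85.7 × 10³) = 0.00527 m³ = 5.27 L.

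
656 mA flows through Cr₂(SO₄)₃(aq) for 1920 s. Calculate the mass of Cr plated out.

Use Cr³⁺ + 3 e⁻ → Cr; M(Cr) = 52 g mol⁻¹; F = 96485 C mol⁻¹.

0.226 g

Q = I·t = 0.6560 A × 1920.0 s = 1260 C.
n(e⁻) = Q/F = 1260 / 96485 = 0.01305 mol.
Cr³⁺ + 3 e⁻ → Cr, so n(Cr) = n(e⁻)/3 = 0.004351 mol.
m = n·M = 0.004351 × 52 = 0.226 g.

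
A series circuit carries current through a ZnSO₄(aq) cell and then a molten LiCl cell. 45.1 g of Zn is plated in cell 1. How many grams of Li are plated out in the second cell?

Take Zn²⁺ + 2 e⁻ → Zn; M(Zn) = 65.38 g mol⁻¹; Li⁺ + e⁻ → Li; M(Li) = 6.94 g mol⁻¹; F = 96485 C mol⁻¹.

n(Zn) = 45.1 / 65.38 = 0.6898 mol.
Since Zn²⁺ + 2 e⁻ → Zn, n(e⁻) passed = 2 × 0.6898 = 1.380 mol.
Cells in series carry the same charge, so the same 1.380 mol of electrons passes through cell 2.
Li⁺ + e⁻ → Li, so n(Li) = 1.380 / 1 = 1.380 mol.
m(Li) = 1.380 × 6.94 = 9.57 g.

9.57 g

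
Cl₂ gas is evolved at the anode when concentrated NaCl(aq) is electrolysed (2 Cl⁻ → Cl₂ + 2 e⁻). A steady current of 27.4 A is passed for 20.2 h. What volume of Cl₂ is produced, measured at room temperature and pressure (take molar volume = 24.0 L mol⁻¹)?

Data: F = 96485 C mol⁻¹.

Q = I·t = 27.40 A × 72720 s = 1993000 C.
n(e⁻) = Q/F = 1993000 / 96485 = 20.65 mol.
2 electrons are transferred per Cl₂ molecule, so n(Cl₂) = 20.65 / 2 = 10.33 mol.
V = n × V_m = 10.33 × 24.0 = 248 L.

248 L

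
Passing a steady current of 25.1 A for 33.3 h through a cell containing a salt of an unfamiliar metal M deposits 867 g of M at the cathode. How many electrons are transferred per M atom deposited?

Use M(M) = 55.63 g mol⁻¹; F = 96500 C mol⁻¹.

Q = I·t = 25.10 A × 119880 s = 3009000 C, so n(e⁻) = 3009000/96500 = 31.18 mol.
n(M) deposited = 867 / 55.63 = 15.59 mol.
Electrons per atom = n(e⁻)/n(M) = 31.18 / 15.59 = 2.00 ≈ 2, so the ion is M²⁺.

2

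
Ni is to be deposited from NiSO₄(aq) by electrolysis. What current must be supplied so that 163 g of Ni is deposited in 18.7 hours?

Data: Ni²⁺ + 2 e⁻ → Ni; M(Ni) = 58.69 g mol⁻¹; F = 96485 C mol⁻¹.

n(Ni) = 163 / 58.69 = 2.777 mol.
n(e⁻) = 2 × 2.777 = 5.555 mol.
Q = n(e⁻)·F = 5.555 × 96485 = 535900 C.
I = Q/t = 535900 / 67320 s = 7.96 A.

7.96 A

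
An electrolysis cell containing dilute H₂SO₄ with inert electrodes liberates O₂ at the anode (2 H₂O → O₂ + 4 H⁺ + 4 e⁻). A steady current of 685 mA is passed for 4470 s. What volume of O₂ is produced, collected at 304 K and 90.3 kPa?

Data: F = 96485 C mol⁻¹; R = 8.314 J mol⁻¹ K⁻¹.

Q = I·t = 0.6850 A × 4470.0 s = 3062 C.
n(e⁻) = Q/F = 3062 / 96485 = 0.03173 mol.
4 electrons are transferred per O₂ molecule, so n(O₂) = 0.03173 / 4 = 0.007934 mol.
V = nRT/P = (0.007934 × 8.314 × 304) / (90.3 × 10³ Pa) = 2.22 × 10⁻⁴ m³ = 0.222 L.

0.222 L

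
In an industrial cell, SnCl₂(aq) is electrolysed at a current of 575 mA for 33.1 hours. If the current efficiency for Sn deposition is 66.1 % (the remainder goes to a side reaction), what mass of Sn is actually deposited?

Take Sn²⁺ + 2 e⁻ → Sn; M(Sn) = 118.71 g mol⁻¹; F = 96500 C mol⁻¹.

27.9 g

Q = I·t = 0.5750 × 119160 = 68520 C.
n(e⁻) = 68520/96500 = 0.7100 mol; theoretically n(Sn) = 0.7100/2 = 0.3550 mol, m_theo = 42.14 g.
At 66.1 % efficiency, m_actual = 0.661 × 42.14 = 27.9 g.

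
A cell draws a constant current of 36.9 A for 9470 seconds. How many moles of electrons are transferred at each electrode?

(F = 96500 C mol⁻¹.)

Q = I·t = 36.90 A × 9470.0 s = 349400 C.
n(e⁻) = Q/F = 349400 / 96500 = 3.62 mol.

3.62 mol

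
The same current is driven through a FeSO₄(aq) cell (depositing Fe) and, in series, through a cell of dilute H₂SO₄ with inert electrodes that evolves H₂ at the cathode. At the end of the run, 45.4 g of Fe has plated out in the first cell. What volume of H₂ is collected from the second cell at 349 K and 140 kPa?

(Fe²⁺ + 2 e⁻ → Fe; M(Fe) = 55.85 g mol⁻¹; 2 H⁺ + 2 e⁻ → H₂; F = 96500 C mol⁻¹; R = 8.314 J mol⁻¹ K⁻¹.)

16.8 L

n(Fe) = 45.4 / 55.85 = 0.8129 mol, so n(e⁻) = 2 × 0.8129 = 1.626 mol.
The cells are in series, so the same 1.626 mol of electrons passes through the second cell.
2 H⁺ + 2 e⁻ → H₂ — 2 mol e⁻ per mol H₂, so n(H₂) = 1.626/2 = 0.8129 mol.
V = nRT/P = (0.8129 × 8.314 × 349) / (140 × 10³) = 0.0168 m³ = 16.8 L.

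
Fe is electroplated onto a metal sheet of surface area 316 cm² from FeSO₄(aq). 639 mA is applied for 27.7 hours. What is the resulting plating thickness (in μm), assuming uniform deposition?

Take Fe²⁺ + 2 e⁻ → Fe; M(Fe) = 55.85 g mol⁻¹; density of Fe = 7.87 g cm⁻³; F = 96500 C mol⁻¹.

74.1 μm

Q = I·t = 0.6390 × 99720 = 63720 C; n(e⁻) = 0.6603 mol.
n(Fe) = n(e⁻)/2 = 0.3302 mol, so m = 0.3302 × 55.85 = 18.44 g.
Volume = m/ρ = 18.44 / 7.87 = 2.343 cm³.
Thickness = V/A = 2.343 / 316 = 0.00741 cm = 74.1 μm.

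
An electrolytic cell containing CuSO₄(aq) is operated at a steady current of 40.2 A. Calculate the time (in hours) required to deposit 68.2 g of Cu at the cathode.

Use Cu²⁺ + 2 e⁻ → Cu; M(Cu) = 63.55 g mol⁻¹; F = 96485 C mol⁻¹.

1.43 h

n(Cu) = m/M = 68.2 / 63.55 = 1.073 mol.
Each Cu atom requires 2 electrons, so n(e⁻) = 2 × 1.073 = 2.146 mol.
Q = n(e⁻)·F = 2.146 × 96485 = 207100 C.
t = Q/I = 207100 / 40.20 A = 5151 s = 1.43 h.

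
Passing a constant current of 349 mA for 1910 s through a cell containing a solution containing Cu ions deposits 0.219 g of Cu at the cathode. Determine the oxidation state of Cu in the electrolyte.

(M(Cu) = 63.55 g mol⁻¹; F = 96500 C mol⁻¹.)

+2

Q = I·t = 0.3490 A × 1910.0 s = 666.6 C, so n(e⁻) = 666.6/96500 = 0.006908 mol.
n(Cu) deposited = 0.219 / 63.55 = 0.003446 mol.
Electrons per atom = n(e⁻)/n(Cu) = 0.006908 / 0.003446 = 2.00 ≈ 2, so the ion is Cu²⁺.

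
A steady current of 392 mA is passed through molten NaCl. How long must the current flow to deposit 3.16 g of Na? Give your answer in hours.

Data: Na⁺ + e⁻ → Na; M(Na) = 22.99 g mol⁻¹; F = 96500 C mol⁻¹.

9.40 h

n(Na) = m/M = 3.16 / 22.99 = 0.1375 mol.
Each Na atom requires 1 electron, so n(e⁻) = 1 × 0.1375 = 0.1375 mol.
Q = n(e⁻)·F = 0.1375 × 96500 = 13260 C.
t = Q/I = 13260 / 0.3920 A = 33840 s = 9.40 h.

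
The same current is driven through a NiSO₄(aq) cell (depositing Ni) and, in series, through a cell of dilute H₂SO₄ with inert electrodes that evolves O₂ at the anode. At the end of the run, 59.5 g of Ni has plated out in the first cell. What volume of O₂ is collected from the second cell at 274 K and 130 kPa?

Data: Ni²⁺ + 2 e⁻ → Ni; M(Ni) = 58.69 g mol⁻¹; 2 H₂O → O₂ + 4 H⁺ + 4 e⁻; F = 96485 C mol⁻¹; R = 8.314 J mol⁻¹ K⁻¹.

n(Ni) = 59.5 / 58.69 = 1.014 mol, so n(e⁻) = 2 × 1.014 = 2.028 mol.
The cells are in series, so the same 2.028 mol of electrons passes through the second cell.
2 H₂O → O₂ + 4 H⁺ + 4 e⁻ — 4 mol e⁻ per mol O₂, so n(O₂) = 2.028/4 = 0.5069 mol.
V = nRT/P = (0.5069 × 8.314 × 274) / (130 × 10³) = 0.00888 m³ = 8.88 L.

8.88 L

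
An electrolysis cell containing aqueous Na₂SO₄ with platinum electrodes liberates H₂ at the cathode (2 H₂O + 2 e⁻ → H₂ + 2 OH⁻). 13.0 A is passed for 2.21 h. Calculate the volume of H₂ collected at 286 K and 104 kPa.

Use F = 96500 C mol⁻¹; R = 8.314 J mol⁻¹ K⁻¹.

Q = I·t = 13.00 A × 7956.0 s = 103400 C.
n(e⁻) = Q/F = 103400 / 96500 = 1.072 mol.
2 electrons are transferred per H₂ molecule, so n(H₂) = 1.072 / 2 = 0.5359 mol.
V = nRT/P = (0.5359 × 8.314 × 286) / (104 × 10³ Pa) = 0.0123 m³ = 12.3 L.

12.3 L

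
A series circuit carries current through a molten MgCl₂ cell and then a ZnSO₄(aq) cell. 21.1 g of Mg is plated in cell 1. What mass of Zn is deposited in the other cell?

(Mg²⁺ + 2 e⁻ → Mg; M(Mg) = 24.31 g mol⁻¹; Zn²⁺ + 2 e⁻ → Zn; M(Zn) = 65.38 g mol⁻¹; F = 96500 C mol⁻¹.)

n(Mg) = 21.1 / 24.31 = 0.8680 mol.
Since Mg²⁺ + 2 e⁻ → Mg, n(e⁻) passed = 2 × 0.8680 = 1.736 mol.
Cells in series carry the same charge, so the same 1.736 mol of electrons passes through cell 2.
Zn²⁺ + 2 e⁻ → Zn, so n(Zn) = 1.736 / 2 = 0.8680 mol.
m(Zn) = 0.8680 × 65.38 = 56.7 g.

56.7 g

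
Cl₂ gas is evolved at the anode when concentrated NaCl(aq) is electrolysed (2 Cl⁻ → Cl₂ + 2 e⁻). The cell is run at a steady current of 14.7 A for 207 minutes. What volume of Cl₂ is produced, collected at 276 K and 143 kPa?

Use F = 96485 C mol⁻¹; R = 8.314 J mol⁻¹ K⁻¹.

15.2 L

Q = I·t = 14.70 A × 12420 s = 182600 C.
n(e⁻) = Q/F = 182600 / 96485 = 1.892 mol.
2 electrons are transferred per Cl₂ molecule, so n(Cl₂) = 1.892 / 2 = 0.9461 mol.
V = nRT/P = (0.9461 × 8.314 × 276) / (143 × 10³ Pa) = 0.0152 m³ = 15.2 L.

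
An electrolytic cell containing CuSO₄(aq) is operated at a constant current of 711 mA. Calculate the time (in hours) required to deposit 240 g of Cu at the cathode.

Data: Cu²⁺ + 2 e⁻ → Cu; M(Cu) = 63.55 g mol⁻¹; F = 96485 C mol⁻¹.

n(Cu) = m/M = 240 / 63.55 = 3.777 mol.
Each Cu atom requires 2 electrons, so n(e⁻) = 2 × 3.777 = 7.553 mol.
Q = n(e⁻)·F = 7.553 × 96485 = 728800 C.
t = Q/I = 728800 / 0.7110 A = 1025000 s = 285 h.

285 h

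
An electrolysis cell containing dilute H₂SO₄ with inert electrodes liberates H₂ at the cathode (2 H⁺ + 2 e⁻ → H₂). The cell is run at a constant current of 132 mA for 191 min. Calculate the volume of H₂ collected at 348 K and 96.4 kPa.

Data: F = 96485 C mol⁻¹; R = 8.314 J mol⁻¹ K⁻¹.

0.235 L

Q = I·t = 0.1320 A × 11460 s = 1513 C.
n(e⁻) = Q/F = 1513 / 96485 = 0.01568 mol.
2 electrons are transferred per H₂ molecule, so n(H₂) = 0.01568 / 2 = 0.007839 mol.
V = nRT/P = (0.007839 × 8.314 × 348) / (96.4 × 10³ Pa) = 2.35 × 10⁻⁴ m³ = 0.235 L.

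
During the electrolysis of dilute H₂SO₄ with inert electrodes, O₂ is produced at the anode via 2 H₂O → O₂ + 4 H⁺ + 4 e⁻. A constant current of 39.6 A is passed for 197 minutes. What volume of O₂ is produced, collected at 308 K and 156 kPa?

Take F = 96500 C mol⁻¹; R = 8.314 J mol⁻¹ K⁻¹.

19.9 L

Q = I·t = 39.60 A × 11820 s = 468100 C.
n(e⁻) = Q/F = 468100 / 96500 = 4.850 mol.
4 electrons are transferred per O₂ molecule, so n(O₂) = 4.850 / 4 = 1.213 mol.
V = nRT/P = (1.213 × 8.314 × 308) / (156 × 10³ Pa) = 0.0199 m³ = 19.9 L.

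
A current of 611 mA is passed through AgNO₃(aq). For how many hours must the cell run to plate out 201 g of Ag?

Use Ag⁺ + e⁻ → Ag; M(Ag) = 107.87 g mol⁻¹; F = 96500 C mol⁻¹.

81.7 h

n(Ag) = m/M = 201 / 107.87 = 1.863 mol.
Each Ag atom requires 1 electron, so n(e⁻) = 1 × 1.863 = 1.863 mol.
Q = n(e⁻)·F = 1.863 × 96500 = 179800 C.
t = Q/I = 179800 / 0.6110 A = 294300 s = 81.7 h.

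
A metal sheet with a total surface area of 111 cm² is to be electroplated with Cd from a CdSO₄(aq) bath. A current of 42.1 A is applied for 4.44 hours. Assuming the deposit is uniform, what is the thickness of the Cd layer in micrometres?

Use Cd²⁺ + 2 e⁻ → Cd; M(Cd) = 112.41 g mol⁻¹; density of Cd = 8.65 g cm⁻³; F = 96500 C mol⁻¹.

4080 μm

Q = I·t = 42.10 × 15984 = 672900 C; n(e⁻) = 6.973 mol.
n(Cd) = n(e⁻)/2 = 3.487 mol, so m = 3.487 × 112.41 = 391.9 g.
Volume = m/ρ = 391.9 / 8.65 = 45.31 cm³.
Thickness = V/A = 45.31 / 111 = 0.408 cm = 4080 μm.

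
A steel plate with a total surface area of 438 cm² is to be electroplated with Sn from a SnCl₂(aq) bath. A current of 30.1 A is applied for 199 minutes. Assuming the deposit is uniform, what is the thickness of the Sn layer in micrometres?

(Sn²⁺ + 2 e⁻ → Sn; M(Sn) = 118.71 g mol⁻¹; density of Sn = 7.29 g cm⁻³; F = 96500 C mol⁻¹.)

692 μm

Q = I·t = 30.10 × 11940 = 359400 C; n(e⁻) = 3.724 mol.
n(Sn) = n(e⁻)/2 = 1.862 mol, so m = 1.862 × 118.71 = 221.1 g.
Volume = m/ρ = 221.1 / 7.29 = 30.32 cm³.
Thickness = V/A = 30.32 / 438 = 0.0692 cm = 692 μm.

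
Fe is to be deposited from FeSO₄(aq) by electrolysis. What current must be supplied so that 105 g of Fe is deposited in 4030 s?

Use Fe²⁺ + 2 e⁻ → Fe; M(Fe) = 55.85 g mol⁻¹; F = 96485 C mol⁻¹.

90.0 A

n(Fe) = 105 / 55.85 = 1.880 mol.
n(e⁻) = 2 × 1.880 = 3.760 mol.
Q = n(e⁻)·F = 3.760 × 96485 = 362800 C.
I = Q/t = 362800 / 4030.0 s = 90.0 A.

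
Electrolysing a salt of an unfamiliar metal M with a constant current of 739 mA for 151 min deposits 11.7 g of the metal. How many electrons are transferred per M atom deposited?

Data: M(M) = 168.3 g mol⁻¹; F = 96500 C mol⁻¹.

Q = I·t = 0.7390 A × 9060.0 s = 6695 C, so n(e⁻) = 6695/96500 = 0.06938 mol.
n(M) deposited = 11.7 / 168.3 = 0.06952 mol.
Electrons per atom = n(e⁻)/n(M) = 0.06938 / 0.06952 = 0.998 ≈ 1, so the ion is M⁺.

1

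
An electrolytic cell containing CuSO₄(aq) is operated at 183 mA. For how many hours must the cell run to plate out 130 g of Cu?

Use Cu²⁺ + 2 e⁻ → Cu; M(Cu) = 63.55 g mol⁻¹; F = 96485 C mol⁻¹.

599 h

n(Cu) = m/M = 130 / 63.55 = 2.046 mol.
Each Cu atom requires 2 electrons, so n(e⁻) = 2 × 2.046 = 4.091 mol.
Q = n(e⁻)·F = 4.091 × 96485 = 394700 C.
t = Q/I = 394700 / 0.1830 A = 2157000 s = 599 h.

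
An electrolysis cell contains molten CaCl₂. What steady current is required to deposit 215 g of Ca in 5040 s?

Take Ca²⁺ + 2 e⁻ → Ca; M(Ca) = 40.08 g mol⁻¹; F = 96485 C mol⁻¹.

205 A

n(Ca) = 215 / 40.08 = 5.364 mol.
n(e⁻) = 2 × 5.364 = 10.73 mol.
Q = n(e⁻)·F = 10.73 × 96485 = 1035000 C.
I = Q/t = 1035000 / 5040.0 s = 205 A.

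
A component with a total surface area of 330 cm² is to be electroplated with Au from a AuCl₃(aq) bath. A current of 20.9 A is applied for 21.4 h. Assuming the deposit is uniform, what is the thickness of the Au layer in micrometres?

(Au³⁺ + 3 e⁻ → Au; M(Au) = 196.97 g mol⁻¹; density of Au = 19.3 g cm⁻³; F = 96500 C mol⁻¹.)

Q = I·t = 20.90 × 77040 = 1610000 C; n(e⁻) = 16.69 mol.
n(Au) = n(e⁻)/3 = 5.562 mol, so m = 5.562 × 196.97 = 1096 g.
Volume = m/ρ = 1096 / 19.3 = 56.76 cm³.
Thickness = V/A = 56.76 / 330 = 0.172 cm = 1720 μm.

1720 μm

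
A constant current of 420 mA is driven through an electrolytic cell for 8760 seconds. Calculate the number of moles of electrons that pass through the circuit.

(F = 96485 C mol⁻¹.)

Q = I·t = 0.4200 A × 8760.0 s = 3679 C.
n(e⁻) = Q/F = 3679 / 96485 = 0.0381 mol.

0.0381 mol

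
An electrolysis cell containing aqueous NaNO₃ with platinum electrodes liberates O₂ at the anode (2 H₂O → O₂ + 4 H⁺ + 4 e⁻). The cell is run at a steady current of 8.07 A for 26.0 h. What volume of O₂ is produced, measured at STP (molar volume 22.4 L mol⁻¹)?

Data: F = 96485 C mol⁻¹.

Q = I·t = 8.070 A × 93600 s = 755400 C.
n(e⁻) = Q/F = 755400 / 96485 = 7.829 mol.
4 electrons are transferred per O₂ molecule, so n(O₂) = 7.829 / 4 = 1.957 mol.
V = n × V_m = 1.957 × 22.4 = 43.8 L.

43.8 L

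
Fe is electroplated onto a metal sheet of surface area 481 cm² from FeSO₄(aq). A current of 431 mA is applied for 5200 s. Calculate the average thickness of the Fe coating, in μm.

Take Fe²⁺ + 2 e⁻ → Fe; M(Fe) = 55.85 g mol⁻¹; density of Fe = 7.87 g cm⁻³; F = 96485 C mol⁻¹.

Q = I·t = 0.4310 × 5200.0 = 2241 C; n(e⁻) = 0.02323 mol.
n(Fe) = n(e⁻)/2 = 0.01161 mol, so m = 0.01161 × 55.85 = 0.6487 g.
Volume = m/ρ = 0.6487 / 7.87 = 0.08242 cm³.
Thickness = V/A = 0.08242 / 481 = 1.71 × 10⁻⁴ cm = 1.71 μm.

1.71 μm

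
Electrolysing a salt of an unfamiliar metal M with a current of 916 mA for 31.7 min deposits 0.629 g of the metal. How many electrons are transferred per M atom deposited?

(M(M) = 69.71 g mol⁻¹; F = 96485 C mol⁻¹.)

2

Q = I·t = 0.9160 A × 1902.0 s = 1742 C, so n(e⁻) = 1742/96485 = 0.01806 mol.
n(M) deposited = 0.629 / 69.71 = 0.009023 mol.
Electrons per atom = n(e⁻)/n(M) = 0.01806 / 0.009023 = 2.00 ≈ 2, so the ion is M²⁺.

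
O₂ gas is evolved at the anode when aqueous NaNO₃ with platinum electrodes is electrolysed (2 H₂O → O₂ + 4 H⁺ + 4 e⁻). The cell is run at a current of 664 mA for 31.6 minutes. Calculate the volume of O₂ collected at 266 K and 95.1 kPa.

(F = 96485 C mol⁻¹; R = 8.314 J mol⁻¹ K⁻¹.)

0.0759 L

Q = I·t = 0.6640 A × 1896.0 s = 1259 C.
n(e⁻) = Q/F = 1259 / 96485 = 0.01305 mol.
4 electrons are transferred per O₂ molecule, so n(O₂) = 0.01305 / 4 = 0.003262 mol.
V = nRT/P = (0.003262 × 8.314 × 266) / (95.1 × 10³ Pa) = 7.59 × 10⁻⁵ m³ = 0.0759 L.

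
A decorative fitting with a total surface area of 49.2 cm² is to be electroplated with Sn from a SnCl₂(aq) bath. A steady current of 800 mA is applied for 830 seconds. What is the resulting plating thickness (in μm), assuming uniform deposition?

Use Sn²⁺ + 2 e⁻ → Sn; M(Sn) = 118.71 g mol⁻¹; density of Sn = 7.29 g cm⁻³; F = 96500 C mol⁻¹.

11.4 μm

Q = I·t = 0.8000 × 830.00 = 664.0 C; n(e⁻) = 0.006881 mol.
n(Sn) = n(e⁻)/2 = 0.003440 mol, so m = 0.003440 × 118.71 = 0.4084 g.
Volume = m/ρ = 0.4084 / 7.29 = 0.05602 cm³.
Thickness = V/A = 0.05602 / 49.2 = 0.00114 cm = 11.4 μm.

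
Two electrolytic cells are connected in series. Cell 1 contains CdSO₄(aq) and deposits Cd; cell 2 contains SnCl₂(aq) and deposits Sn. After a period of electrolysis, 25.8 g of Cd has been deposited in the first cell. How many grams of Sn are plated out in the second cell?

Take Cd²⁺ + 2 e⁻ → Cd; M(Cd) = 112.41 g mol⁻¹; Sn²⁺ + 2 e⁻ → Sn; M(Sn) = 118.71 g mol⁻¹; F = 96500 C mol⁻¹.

27.2 g

n(Cd) = 25.8 / 112.41 = 0.2295 mol.
Since Cd²⁺ + 2 e⁻ → Cd, n(e⁻) passed = 2 × 0.2295 = 0.4590 mol.
Cells in series carry the same charge, so the same 0.4590 mol of electrons passes through cell 2.
Sn²⁺ + 2 e⁻ → Sn, so n(Sn) = 0.4590 / 2 = 0.2295 mol.
m(Sn) = 0.2295 × 118.71 = 27.2 g.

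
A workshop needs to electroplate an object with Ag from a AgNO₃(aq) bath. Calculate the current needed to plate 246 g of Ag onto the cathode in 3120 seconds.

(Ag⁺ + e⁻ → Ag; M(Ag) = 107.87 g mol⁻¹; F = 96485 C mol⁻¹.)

70.5 A

n(Ag) = 246 / 107.87 = 2.281 mol.
n(e⁻) = 1 × 2.281 = 2.281 mol.
Q = n(e⁻)·F = 2.281 × 96485 = 220000 C.
I = Q/t = 220000 / 3120.0 s = 70.5 A.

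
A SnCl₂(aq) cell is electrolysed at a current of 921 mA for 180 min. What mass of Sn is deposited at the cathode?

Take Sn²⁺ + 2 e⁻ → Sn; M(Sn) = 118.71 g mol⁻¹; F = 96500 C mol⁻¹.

6.12 g

Q = I·t = 0.9210 A × 10800 s = 9947 C.
n(e⁻) = Q/F = 9947 / 96500 = 0.1031 mol.
Sn²⁺ + 2 e⁻ → Sn, so n(Sn) = n(e⁻)/2 = 0.05154 mol.
m = n·M = 0.05154 × 118.71 = 6.12 g.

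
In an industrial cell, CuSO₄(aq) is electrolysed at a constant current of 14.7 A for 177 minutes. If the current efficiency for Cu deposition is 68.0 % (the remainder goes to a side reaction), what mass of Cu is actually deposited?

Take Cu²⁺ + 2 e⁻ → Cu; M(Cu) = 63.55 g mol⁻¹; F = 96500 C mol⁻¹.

35.0 g

Q = I·t = 14.70 × 10620 = 156100 C.
n(e⁻) = 156100/96500 = 1.618 mol; theoretically n(Cu) = 1.618/2 = 0.8089 mol, m_theo = 51.40 g.
At 68.0 % efficiency, m_actual = 0.680 × 51.40 = 35.0 g.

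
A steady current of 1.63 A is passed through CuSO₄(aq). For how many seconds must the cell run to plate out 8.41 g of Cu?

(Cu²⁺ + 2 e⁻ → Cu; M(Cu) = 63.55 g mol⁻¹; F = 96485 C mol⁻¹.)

15700 s

n(Cu) = m/M = 8.41 / 63.55 = 0.1323 mol.
Each Cu atom requires 2 electrons, so n(e⁻) = 2 × 0.1323 = 0.2647 mol.
Q = n(e⁻)·F = 0.2647 × 96485 = 25540 C.
t = Q/I = 25540 / 1.630 A = 15670 s.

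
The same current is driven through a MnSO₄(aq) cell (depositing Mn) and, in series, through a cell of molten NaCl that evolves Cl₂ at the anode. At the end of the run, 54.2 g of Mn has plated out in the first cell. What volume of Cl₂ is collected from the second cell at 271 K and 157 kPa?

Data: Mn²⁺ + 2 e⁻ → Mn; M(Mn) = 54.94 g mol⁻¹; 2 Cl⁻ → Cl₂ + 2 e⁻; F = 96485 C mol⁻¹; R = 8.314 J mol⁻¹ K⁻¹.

14.2 L

n(Mn) = 54.2 / 54.94 = 0.9865 mol, so n(e⁻) = 2 × 0.9865 = 1.973 mol.
The cells are in series, so the same 1.973 mol of electrons passes through the second cell.
2 Cl⁻ → Cl₂ + 2 e⁻ — 2 mol e⁻ per mol Cl₂, so n(Cl₂) = 1.973/2 = 0.9865 mol.
V = nRT/P = (0.9865 × 8.314 × 271) / (157 × 10³) = 0.0142 m³ = 14.2 L.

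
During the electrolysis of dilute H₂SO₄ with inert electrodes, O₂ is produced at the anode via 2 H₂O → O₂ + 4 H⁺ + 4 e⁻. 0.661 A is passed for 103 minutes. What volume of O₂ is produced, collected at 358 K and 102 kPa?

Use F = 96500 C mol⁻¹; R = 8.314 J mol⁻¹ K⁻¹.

Q = I·t = 0.6610 A × 6180.0 s = 4085 C.
n(e⁻) = Q/F = 4085 / 96500 = 0.04233 mol.
4 electrons are transferred per O₂ molecule, so n(O₂) = 0.04233 / 4 = 0.01058 mol.
V = nRT/P = (0.01058 × 8.314 × 358) / (102 × 10³ Pa) = 3.09 × 10⁻⁴ m³ = 0.309 L.

0.309 L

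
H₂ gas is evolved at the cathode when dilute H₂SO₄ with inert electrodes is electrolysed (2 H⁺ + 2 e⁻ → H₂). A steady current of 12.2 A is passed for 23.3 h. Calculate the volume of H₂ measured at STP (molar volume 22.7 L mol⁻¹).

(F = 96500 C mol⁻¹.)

Q = I·t = 12.20 A × 83880 s = 1023000 C.
n(e⁻) = Q/F = 1023000 / 96500 = 10.60 mol.
2 electrons are transferred per H₂ molecule, so n(H₂) = 10.60 / 2 = 5.302 mol.
V = n × V_m = 5.302 × 22.7 = 120 L.

120 L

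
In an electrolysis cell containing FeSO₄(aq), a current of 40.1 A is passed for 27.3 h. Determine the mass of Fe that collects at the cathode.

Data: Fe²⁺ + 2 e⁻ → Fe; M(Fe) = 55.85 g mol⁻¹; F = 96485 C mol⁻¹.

Q = I·t = 40.10 A × 98280 s = 3941000 C.
n(e⁻) = Q/F = 3941000 / 96485 = 40.85 mol.
Fe²⁺ + 2 e⁻ → Fe, so n(Fe) = n(e⁻)/2 = 20.42 mol.
m = n·M = 20.42 × 55.85 = 1140 g.

1140 g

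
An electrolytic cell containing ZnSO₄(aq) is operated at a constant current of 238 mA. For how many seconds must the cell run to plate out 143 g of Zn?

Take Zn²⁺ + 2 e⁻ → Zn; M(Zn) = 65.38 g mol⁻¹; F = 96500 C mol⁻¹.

n(Zn) = m/M = 143 / 65.38 = 2.187 mol.
Each Zn atom requires 2 electrons, so n(e⁻) = 2 × 2.187 = 4.374 mol.
Q = n(e⁻)·F = 4.374 × 96500 = 422100 C.
t = Q/I = 422100 / 0.2380 A = 1774000 s.

1.77 × 10⁶ s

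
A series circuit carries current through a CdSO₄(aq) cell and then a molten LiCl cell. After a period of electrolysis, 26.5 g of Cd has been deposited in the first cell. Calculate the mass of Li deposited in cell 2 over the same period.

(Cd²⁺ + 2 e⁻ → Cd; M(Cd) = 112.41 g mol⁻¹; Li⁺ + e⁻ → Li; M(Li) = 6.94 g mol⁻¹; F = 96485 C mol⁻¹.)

3.27 g

n(Cd) = 26.5 / 112.41 = 0.2357 mol.
Since Cd²⁺ + 2 e⁻ → Cd, n(e⁻) passed = 2 × 0.2357 = 0.4715 mol.
Cells in series carry the same charge, so the same 0.4715 mol of electrons passes through cell 2.
Li⁺ + e⁻ → Li, so n(Li) = 0.4715 / 1 = 0.4715 mol.
m(Li) = 0.4715 × 6.94 = 3.27 g.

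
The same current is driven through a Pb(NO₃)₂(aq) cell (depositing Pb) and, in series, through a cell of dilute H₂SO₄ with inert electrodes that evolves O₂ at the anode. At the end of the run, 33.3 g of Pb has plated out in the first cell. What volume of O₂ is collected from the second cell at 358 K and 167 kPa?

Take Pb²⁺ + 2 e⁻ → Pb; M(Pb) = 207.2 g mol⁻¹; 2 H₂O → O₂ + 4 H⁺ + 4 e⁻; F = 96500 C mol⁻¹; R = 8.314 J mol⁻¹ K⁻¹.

n(Pb) = 33.3 / 207.2 = 0.1607 mol, so n(e⁻) = 2 × 0.1607 = 0.3214 mol.
The cells are in series, so the same 0.3214 mol of electrons passes through the second cell.
2 H₂O → O₂ + 4 H⁺ + 4 e⁻ — 4 mol e⁻ per mol O₂, so n(O₂) = 0.3214/4 = 0.08036 mol.
V = nRT/P = (0.08036 × 8.314 × 358) / (167 × 10³) = 0.00143 m³ = 1.43 L.

1.43 L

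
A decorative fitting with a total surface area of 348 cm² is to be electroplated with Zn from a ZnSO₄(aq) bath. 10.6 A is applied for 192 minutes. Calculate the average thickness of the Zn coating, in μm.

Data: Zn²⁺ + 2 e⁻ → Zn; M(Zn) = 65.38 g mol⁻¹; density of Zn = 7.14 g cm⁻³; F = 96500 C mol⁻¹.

166 μm

Q = I·t = 10.60 × 11520 = 122100 C; n(e⁻) = 1.265 mol.
n(Zn) = n(e⁻)/2 = 0.6327 mol, so m = 0.6327 × 65.38 = 41.37 g.
Volume = m/ρ = 41.37 / 7.14 = 5.794 cm³.
Thickness = V/A = 5.794 / 348 = 0.0166 cm = 166 μm.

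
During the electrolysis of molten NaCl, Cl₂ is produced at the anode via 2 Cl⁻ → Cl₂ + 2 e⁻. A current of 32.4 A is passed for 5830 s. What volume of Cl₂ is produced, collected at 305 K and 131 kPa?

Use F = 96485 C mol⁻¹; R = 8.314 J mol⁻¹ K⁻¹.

18.9 L

Q = I·t = 32.40 A × 5830.0 s = 188900 C.
n(e⁻) = Q/F = 188900 / 96485 = 1.958 mol.
2 electrons are transferred per Cl₂ molecule, so n(Cl₂) = 1.958 / 2 = 0.9789 mol.
V = nRT/P = (0.9789 × 8.314 × 305) / (131 × 10³ Pa) = 0.0189 m³ = 18.9 L.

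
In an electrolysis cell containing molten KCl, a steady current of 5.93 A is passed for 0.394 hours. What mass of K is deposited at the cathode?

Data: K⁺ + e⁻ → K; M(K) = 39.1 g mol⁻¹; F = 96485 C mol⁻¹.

Q = I·t = 5.930 A × 1418.4 s = 8411 C.
n(e⁻) = Q/F = 8411 / 96485 = 0.08718 mol.
K⁺ + e⁻ → K, so n(K) = n(e⁻)/1 = 0.08718 mol.
m = n·M = 0.08718 × 39.1 = 3.41 g.

3.41 g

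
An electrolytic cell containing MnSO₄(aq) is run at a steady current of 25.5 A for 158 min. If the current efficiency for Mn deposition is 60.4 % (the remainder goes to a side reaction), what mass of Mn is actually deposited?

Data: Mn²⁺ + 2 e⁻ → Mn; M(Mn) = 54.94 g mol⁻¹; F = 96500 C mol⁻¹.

Q = I·t = 25.50 × 9480.0 = 241700 C.
n(e⁻) = 241700/96500 = 2.505 mol; theoretically n(Mn) = 2.505/2 = 1.253 mol, m_theo = 68.81 g.
At 60.4 % efficiency, m_actual = 0.604 × 68.81 = 41.6 g.

41.6 g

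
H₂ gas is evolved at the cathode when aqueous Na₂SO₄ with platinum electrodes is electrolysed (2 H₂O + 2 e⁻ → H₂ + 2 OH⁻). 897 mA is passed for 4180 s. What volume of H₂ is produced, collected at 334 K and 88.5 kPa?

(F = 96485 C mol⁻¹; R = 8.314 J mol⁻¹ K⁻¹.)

0.610 L

Q = I·t = 0.8970 A × 4180.0 s = 3749 C.
n(e⁻) = Q/F = 3749 / 96485 = 0.03886 mol.
2 electrons are transferred per H₂ molecule, so n(H₂) = 0.03886 / 2 = 0.01943 mol.
V = nRT/P = (0.01943 × 8.314 × 334) / (88.5 × 10³ Pa) = 6.10 × 10⁻⁴ m³ = 0.610 L.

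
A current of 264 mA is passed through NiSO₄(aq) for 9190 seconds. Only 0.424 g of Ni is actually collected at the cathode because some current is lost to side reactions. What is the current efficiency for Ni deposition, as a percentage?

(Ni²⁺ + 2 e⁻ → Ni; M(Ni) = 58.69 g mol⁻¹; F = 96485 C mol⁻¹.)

57.5 %

Q = I·t = 0.2640 × 9190.0 = 2426 C; n(e⁻) = 2426/96485 = 0.02515 mol.
Theoretical n(Ni) = n(e⁻)/2 = 0.01257 mol, i.e. m_theo = 0.01257 × 58.69 = 0.7379 g.
Efficiency = m_actual / m_theo = 0.424 / 0.7379 = 57.5 %.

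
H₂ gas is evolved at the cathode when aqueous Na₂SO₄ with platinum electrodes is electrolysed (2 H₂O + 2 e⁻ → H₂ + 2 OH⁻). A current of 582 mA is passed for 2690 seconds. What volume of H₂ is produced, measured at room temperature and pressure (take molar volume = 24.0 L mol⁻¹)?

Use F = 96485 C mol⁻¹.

0.195 L

Q = I·t = 0.5820 A × 2690.0 s = 1566 C.
n(e⁻) = Q/F = 1566 / 96485 = 0.01623 mol.
2 electrons are transferred per H₂ molecule, so n(H₂) = 0.01623 / 2 = 0.008113 mol.
V = n × V_m = 0.008113 × 24.0 = 0.195 L.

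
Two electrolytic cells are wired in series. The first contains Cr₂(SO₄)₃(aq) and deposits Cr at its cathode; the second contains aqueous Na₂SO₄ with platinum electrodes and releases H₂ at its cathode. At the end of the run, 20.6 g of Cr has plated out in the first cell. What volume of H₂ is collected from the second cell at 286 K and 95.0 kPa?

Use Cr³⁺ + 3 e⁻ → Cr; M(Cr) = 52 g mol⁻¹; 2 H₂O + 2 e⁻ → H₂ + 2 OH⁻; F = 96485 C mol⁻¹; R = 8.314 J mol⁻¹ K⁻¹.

n(Cr) = 20.6 / 52 = 0.3962 mol, so n(e⁻) = 3 × 0.3962 = 1.188 mol.
The cells are in series, so the same 1.188 mol of electrons passes through the second cell.
2 H₂O + 2 e⁻ → H₂ + 2 OH⁻ — 2 mol e⁻ per mol H₂, so n(H₂) = 1.188/2 = 0.5942 mol.
V = nRT/P = (0.5942 × 8.314 × 286) / (95.0 × 10³) = 0.0149 m³ = 14.9 L.

14.9 L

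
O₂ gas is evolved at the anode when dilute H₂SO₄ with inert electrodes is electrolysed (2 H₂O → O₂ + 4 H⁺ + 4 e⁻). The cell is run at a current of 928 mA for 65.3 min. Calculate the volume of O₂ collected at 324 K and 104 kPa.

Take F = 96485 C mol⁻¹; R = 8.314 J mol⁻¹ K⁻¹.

0.244 L

Q = I·t = 0.9280 A × 3918.0 s = 3636 C.
n(e⁻) = Q/F = 3636 / 96485 = 0.03768 mol.
4 electrons are transferred per O₂ molecule, so n(O₂) = 0.03768 / 4 = 0.009421 mol.
V = nRT/P = (0.009421 × 8.314 × 324) / (104 × 10³ Pa) = 2.44 × 10⁻⁴ m³ = 0.244 L.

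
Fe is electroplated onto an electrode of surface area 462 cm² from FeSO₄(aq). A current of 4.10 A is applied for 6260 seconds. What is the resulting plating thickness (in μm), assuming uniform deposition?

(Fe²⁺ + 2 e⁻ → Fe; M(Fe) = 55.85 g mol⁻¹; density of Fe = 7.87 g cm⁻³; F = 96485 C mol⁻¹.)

Q = I·t = 4.100 × 6260.0 = 25670 C; n(e⁻) = 0.2660 mol.
n(Fe) = n(e⁻)/2 = 0.1330 mol, so m = 0.1330 × 55.85 = 7.428 g.
Volume = m/ρ = 7.428 / 7.87 = 0.9439 cm³.
Thickness = V/A = 0.9439 / 462 = 0.00204 cm = 20.4 μm.

20.4 μm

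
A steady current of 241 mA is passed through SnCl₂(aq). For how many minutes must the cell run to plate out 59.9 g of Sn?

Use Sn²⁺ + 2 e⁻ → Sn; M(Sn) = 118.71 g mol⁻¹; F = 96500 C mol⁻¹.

n(Sn) = m/M = 59.9 / 118.71 = 0.5046 mol.
Each Sn atom requires 2 electrons, so n(e⁻) = 2 × 0.5046 = 1.009 mol.
Q = n(e⁻)·F = 1.009 × 96500 = 97390 C.
t = Q/I = 97390 / 0.2410 A = 404100 s = 6730 min.

6730 min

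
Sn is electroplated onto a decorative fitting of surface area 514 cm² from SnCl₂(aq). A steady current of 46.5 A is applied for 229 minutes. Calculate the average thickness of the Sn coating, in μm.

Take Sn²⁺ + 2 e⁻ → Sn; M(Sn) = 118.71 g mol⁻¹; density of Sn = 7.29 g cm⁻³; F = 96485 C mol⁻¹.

1050 μm

Q = I·t = 46.50 × 13740 = 638900 C; n(e⁻) = 6.622 mol.
n(Sn) = n(e⁻)/2 = 3.311 mol, so m = 3.311 × 118.71 = 393.0 g.
Volume = m/ρ = 393.0 / 7.29 = 53.92 cm³.
Thickness = V/A = 53.92 / 514 = 0.105 cm = 1050 μm.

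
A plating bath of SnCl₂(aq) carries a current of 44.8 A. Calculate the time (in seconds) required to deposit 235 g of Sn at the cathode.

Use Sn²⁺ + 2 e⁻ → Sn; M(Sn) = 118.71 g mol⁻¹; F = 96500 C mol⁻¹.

n(Sn) = m/M = 235 / 118.71 = 1.980 mol.
Each Sn atom requires 2 electrons, so n(e⁻) = 2 × 1.980 = 3.959 mol.
Q = n(e⁻)·F = 3.959 × 96500 = 382100 C.
t = Q/I = 382100 / 44.80 A = 8528 s.

8530 s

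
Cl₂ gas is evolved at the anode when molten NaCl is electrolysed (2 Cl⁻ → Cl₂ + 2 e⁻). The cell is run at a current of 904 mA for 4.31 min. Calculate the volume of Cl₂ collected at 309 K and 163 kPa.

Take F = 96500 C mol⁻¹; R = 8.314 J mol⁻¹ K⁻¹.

Q = I·t = 0.9040 A × 258.60 s = 233.8 C.
n(e⁻) = Q/F = 233.8 / 96500 = 0.002423 mol.
2 electrons are transferred per Cl₂ molecule, so n(Cl₂) = 0.002423 / 2 = 0.001211 mol.
V = nRT/P = (0.001211 × 8.314 × 309) / (163 × 10³ Pa) = 1.91 × 10⁻⁵ m³ = 0.0191 L.

0.0191 L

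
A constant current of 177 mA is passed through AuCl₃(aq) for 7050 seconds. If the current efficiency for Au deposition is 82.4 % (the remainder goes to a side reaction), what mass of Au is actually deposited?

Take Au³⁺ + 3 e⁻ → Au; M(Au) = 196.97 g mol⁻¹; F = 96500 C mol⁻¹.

0.700 g

Q = I·t = 0.1770 × 7050.0 = 1248 C.
n(e⁻) = 1248/96500 = 0.01293 mol; theoretically n(Au) = 0.01293/3 = 0.004310 mol, m_theo = 0.8490 g.
At 82.4 % efficiency, m_actual = 0.824 × 0.8490 = 0.700 g.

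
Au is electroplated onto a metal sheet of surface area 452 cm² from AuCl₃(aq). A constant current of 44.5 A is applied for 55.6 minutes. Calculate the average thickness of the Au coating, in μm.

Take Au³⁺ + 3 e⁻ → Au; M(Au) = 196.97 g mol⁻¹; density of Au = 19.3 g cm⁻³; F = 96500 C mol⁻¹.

Q = I·t = 44.50 × 3336.0 = 148500 C; n(e⁻) = 1.538 mol.
n(Au) = n(e⁻)/3 = 0.5128 mol, so m = 0.5128 × 196.97 = 101.0 g.
Volume = m/ρ = 101.0 / 19.3 = 5.233 cm³.
Thickness = V/A = 5.233 / 452 = 0.0116 cm = 116 μm.

116 μm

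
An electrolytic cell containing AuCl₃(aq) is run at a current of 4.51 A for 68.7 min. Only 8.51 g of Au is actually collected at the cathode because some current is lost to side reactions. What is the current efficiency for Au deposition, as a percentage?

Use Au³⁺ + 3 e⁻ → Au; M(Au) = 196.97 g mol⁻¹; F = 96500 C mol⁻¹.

Q = I·t = 4.510 × 4122.0 = 18590 C; n(e⁻) = 18590/96500 = 0.1926 mol.
Theoretical n(Au) = n(e⁻)/3 = 0.06421 mol, i.e. m_theo = 0.06421 × 196.97 = 12.65 g.
Efficiency = m_actual / m_theo = 8.51 / 12.65 = 67.3 %.

67.3 %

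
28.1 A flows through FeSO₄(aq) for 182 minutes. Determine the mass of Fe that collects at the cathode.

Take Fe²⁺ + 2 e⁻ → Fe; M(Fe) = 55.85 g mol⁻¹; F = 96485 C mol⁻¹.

88.8 g

Q = I·t = 28.10 A × 10920 s = 306900 C.
n(e⁻) = Q/F = 306900 / 96485 = 3.180 mol.
Fe²⁺ + 2 e⁻ → Fe, so n(Fe) = n(e⁻)/2 = 1.590 mol.
m = n·M = 1.590 × 55.85 = 88.8 g.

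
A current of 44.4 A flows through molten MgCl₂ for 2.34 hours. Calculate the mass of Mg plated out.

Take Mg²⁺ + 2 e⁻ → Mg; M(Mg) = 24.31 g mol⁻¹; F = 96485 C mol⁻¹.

Q = I·t = 44.40 A × 8424.0 s = 374000 C.
n(e⁻) = Q/F = 374000 / 96485 = 3.877 mol.
Mg²⁺ + 2 e⁻ → Mg, so n(Mg) = n(e⁻)/2 = 1.938 mol.
m = n·M = 1.938 × 24.31 = 47.1 g.

47.1 g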